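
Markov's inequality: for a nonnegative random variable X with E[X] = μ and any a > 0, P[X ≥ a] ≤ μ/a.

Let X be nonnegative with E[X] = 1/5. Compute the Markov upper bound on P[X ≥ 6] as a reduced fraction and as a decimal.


μ = E[X] = 1/5, a = 6.
Markov: P[X ≥ 6] ≤ μ/a = (1/5)/6 = 1/30.
Numerically: ≈ 0.03333.
(Since a = 6 > μ = 0.20000, the bound 1/30 is < 1 and informative.)

P[X ≥ 6] ≤ 1/30 ≈ 0.03333.


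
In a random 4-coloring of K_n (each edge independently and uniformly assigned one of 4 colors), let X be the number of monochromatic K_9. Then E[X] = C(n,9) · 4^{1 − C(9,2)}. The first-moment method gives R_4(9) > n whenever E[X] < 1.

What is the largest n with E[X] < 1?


We need C(n, 9) · 4^{1 − 36} < 1, i.e. C(n, 9) < 4^{36 − 1} = 1180591620717411303424.
Check values of n near the boundary:
  n = 913: C(913, 9) = 1167605542753639808390; 1167605542753639808390 < 1180591620717411303424? YES
  n = 914: C(914, 9) = 1179217089587653905932; 1179217089587653905932 < 1180591620717411303424? YES
  n = 915: C(915, 9) = 1190931166636537885130; 1190931166636537885130 < 1180591620717411303424? NO
  n = 916: C(916, 9) = 1202748565202942340440; 1202748565202942340440 < 1180591620717411303424? NO
The largest n with C(n, 9) < 1180591620717411303424 is n = 914 (where E[X] = 294804272396913476483/295147905179352825856 ≈ 0.999). Hence R_4(9) > 914, i.e. R_4(9) ≥ 915.

Largest n = 914; hence R_4(9) > 914.


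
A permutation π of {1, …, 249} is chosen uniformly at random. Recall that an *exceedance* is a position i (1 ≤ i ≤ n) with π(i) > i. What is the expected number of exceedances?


Write X = Σ_{i=1}^{249} X_i, where X_i = 1_{π(i) > i}.
For each fixed i, π(i) is uniform over {1, …, 249} (marginal of a uniform permutation), so P[π(i) > i] = (n − i)/n. Summing: Σ_{i=1}^{249} (n − i)/n = (0 + 1 + … + 248)/249 = 249(249 − 1)/(2·249) = (249 − 1)/2.
Hence E[X] = Σ_{i=1}^{249} (249 − i)/249 = 124 ≈ 124.0000.

E[X] = 124 = 124.0000.


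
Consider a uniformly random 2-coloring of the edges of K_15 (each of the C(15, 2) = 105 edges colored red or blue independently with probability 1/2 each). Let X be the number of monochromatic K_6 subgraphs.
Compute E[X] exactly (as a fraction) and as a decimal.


Let X = Σ_S X_S over the C(15, 6) = 5005 subsets S of size 6, where X_S = 1 if the K_6 on S is monochromatic.
For a fixed S, the K_6 on S has C(6, 2) = 15 edges. P[all 15 edges red] = (1/2)^15, and likewise for blue, so P[monochromatic] = 2·(1/2)^15 = 2^{1 − 15} = 1/16384.
Summing: E[X] = C(15, 6) · 2^{1 − 15} = 5005 · 1/16384 = 5005/16384.
Numerically: E[X] ≈ 0.3055.

E[X] = C(15,6)·2^(1−C(6,2)) = 5005/16384 ≈ 0.3055.


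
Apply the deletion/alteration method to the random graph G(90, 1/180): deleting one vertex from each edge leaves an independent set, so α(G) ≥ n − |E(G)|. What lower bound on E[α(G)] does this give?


E[|E(G)|] = C(90, 2)·p = 4005 · (1/180) = 89/4.
E[α(G)] ≥ n − E[|E(G)|] = 90 − 89/4 = 271/4.
Numerically: ≈ 67.750000.
(This is only a lower bound; the true E[α(G)] may be larger.)

E[α(G)] ≥ 271/4 ≈ 67.750000.


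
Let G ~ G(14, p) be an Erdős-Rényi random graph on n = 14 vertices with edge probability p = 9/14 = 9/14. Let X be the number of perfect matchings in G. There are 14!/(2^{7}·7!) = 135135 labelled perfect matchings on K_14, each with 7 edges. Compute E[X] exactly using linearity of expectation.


K_14 has 14!/(2^{7}·7!) = 135135 labelled perfect matchings.
For each such perfect matching H, let X_H = 1 if all 7 edges of H are present in G. Then P[X_H = 1] = p^{7} = (9/14)^{7} = 4782969/105413504.
Summing the indicators: E[X] = Σ_H E[X_H] = 135135 · p^{7} = 135135 · 4782969/105413504 = 92335216545/15059072.
Numerically: E[X] ≈ 6131.53.

E[X] = 135135 · (9/14)^{7} = 92335216545/15059072 ≈ 6131.53.


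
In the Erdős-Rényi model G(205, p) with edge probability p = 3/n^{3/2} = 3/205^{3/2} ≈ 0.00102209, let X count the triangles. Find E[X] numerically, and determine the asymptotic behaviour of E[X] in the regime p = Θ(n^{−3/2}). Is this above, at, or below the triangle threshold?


Number of potential triangles: C(205, 3) = 1414910.
Each occurs with probability p³ ≈ (0.00102209)³ ≈ 1.06775445e-09.
By linearity: E[X] = C(205, 3)·p³ ≈ 1414910 · 1.06775445e-09 ≈ 0.001511.
Since α = 3/2 > 1, p = c/n^{3/2} = o(1/n) is below the triangle threshold p ~ 1/n. Asymptotically E[X] ~ (c³/6)·n^{3(1−α)} = (3³/6)·n^{-1.5} → 0, so by Markov's inequality G has no triangles w.h.p.

E[X] ≈ 0.001511; in regime p = Θ(1/n^{3/2}) E[X] tends to 0 (below the triangle threshold p ~ 1/n).


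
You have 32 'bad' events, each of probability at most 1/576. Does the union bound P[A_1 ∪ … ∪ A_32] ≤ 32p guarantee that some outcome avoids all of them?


Union bound: P[∪_{i=1}^{32} A_i] ≤ Σ_i P[A_i] ≤ 32·p = 32·(1/576) = 1/18.
Numerically: 1/18 ≈ 0.0556.
Is 1/18 < 1? YES.
Since P[∪ A_i] ≤ 1/18 < 1, the complement has P[∩ A_i^c] ≥ 1 − 1/18 = 17/18 > 0, so some outcome avoids every A_i.

32·p = 1/18 ≈ 0.0556; existence CERTIFIED by the union bound.


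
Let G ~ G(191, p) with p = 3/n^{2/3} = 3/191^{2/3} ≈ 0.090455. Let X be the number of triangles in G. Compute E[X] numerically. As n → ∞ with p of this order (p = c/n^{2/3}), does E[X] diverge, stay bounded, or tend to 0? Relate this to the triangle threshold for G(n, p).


Number of potential triangles: C(191, 3) = 1143135.
Each occurs with probability p³ ≈ (0.090455)³ ≈ 7.40111291e-04.
By linearity: E[X] = C(191, 3)·p³ ≈ 1143135 · 7.40111291e-04 ≈ 846.047120.
Since α = 2/3 < 1, p = c/n^{2/3} ≫ 1/n is above the triangle threshold p ~ 1/n. Asymptotically E[X] ~ (c³/6)·n^{3(1−α)} = (3³/6)·n^{1} → ∞; triangles are abundant w.h.p.

E[X] ≈ 846.047120; in regime p = Θ(1/n^{2/3}) E[X] diverges (above the triangle threshold p ~ 1/n).


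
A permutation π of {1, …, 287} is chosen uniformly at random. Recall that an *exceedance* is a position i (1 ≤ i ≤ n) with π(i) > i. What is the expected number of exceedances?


Write X = Σ_{i=1}^{287} X_i, where X_i = 1_{π(i) > i}.
For each fixed i, π(i) is uniform over {1, …, 287} (marginal of a uniform permutation), so P[π(i) > i] = (n − i)/n. Summing: Σ_{i=1}^{287} (n − i)/n = (0 + 1 + … + 286)/287 = 287(287 − 1)/(2·287) = (287 − 1)/2.
Hence E[X] = Σ_{i=1}^{287} (287 − i)/287 = 143 ≈ 143.000000.

E[X] = 143 = 143.000000.


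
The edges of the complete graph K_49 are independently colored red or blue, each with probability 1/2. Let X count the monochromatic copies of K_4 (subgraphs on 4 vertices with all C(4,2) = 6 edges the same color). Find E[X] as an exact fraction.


Let X = Σ_S X_S over the C(49, 4) = 211876 subsets S of size 4, where X_S = 1 if the K_4 on S is monochromatic.
For a fixed S, the K_4 on S has C(4, 2) = 6 edges. P[all 6 edges red] = (1/2)^6, and likewise for blue, so P[monochromatic] = 2·(1/2)^6 = 2^{1 − 6} = 1/32.
By linearity: E[X] = C(49, 4) · 2^{1 − 6} = 211876 · 1/32 = 52969/8.
Numerically: E[X] ≈ 6621.125000.

E[X] = C(49,4)·2^(1−C(4,2)) = 52969/8 ≈ 6621.125000.


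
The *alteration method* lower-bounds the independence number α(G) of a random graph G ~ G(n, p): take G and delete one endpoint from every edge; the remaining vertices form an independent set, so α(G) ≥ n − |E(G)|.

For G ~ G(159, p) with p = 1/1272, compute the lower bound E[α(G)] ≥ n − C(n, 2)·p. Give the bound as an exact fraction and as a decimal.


E[|E(G)|] = C(159, 2)·p = 12561 · (1/1272) = 79/8.
E[α(G)] ≥ n − E[|E(G)|] = 159 − 79/8 = 1193/8.
Numerically: ≈ 149.125000.
(This is only a lower bound; the true E[α(G)] may be larger.)

E[α(G)] ≥ 1193/8 ≈ 149.125000.


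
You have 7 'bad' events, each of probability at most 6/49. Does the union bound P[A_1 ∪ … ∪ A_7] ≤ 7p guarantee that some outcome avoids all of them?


Union bound: P[∪_{i=1}^{7} A_i] ≤ Σ_i P[A_i] ≤ 7·p = 7·(6/49) = 6/7.
Numerically: 6/7 ≈ 0.8571429.
Is 6/7 < 1? YES.
Since P[∪ A_i] ≤ 6/7 < 1, the complement has P[∩ A_i^c] ≥ 1 − 6/7 = 1/7 > 0, so some outcome avoids every A_i.

7·p = 6/7 ≈ 0.8571429; existence CERTIFIED by the union bound.


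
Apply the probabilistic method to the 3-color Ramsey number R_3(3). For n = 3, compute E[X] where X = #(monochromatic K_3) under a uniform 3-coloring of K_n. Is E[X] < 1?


E[X] = C(3, 3) · 3^{1 − 3} = 1 · 3^{−2} = 1/9.
As a reduced fraction: E[X] = 1/9 ≈ 0.11111.
Is E[X] < 1? YES.
Since E[X] < 1, there exists a 3-coloring of K_{3} with no monochromatic K_3; hence R_3(3) > 3.

E[X] = 1/9 ≈ 0.11111; E[X] < 1, so R_3(3) > 3.


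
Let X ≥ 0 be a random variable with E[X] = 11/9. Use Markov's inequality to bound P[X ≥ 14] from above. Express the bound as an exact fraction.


μ = E[X] = 11/9, a = 14.
Markov: P[X ≥ 14] ≤ μ/a = (11/9)/14 = 11/126.
Numerically: ≈ 0.087.
(Since a = 14 > μ = 1.222, the bound 11/126 is < 1 and informative.)

P[X ≥ 14] ≤ 11/126 ≈ 0.087.


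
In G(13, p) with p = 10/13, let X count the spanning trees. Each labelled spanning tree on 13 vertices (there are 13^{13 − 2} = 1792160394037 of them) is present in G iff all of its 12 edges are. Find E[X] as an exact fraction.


K_13 has 13^{13 − 2} = 1792160394037 labelled spanning trees.
For each such spanning tree H, let X_H = 1 if all 12 edges of H are present in G. Then P[X_H = 1] = p^{12} = (10/13)^{12} = 1000000000000/23298085122481.
Summing the indicators: E[X] = Σ_H E[X_H] = 1792160394037 · p^{12} = 1792160394037 · 1000000000000/23298085122481 = 1000000000000/13.
Numerically: E[X] ≈ 7.69231e+10.

E[X] = 1792160394037 · (10/13)^{12} = 1000000000000/13 ≈ 7.69231e+10.


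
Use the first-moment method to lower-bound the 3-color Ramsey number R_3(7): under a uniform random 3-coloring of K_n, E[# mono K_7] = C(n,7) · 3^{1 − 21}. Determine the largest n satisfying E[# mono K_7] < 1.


We need C(n, 7) · 3^{1 − 21} < 1, i.e. C(n, 7) < 3^{21 − 1} = 3486784401.
Check values of n near the boundary:
  n = 75: C(75, 7) = 1984829850; 1984829850 < 3486784401? YES
  n = 76: C(76, 7) = 2186189400; 2186189400 < 3486784401? YES
  n = 77: C(77, 7) = 2404808340; 2404808340 < 3486784401? YES
  n = 78: C(78, 7) = 2641902120; 2641902120 < 3486784401? YES
  n = 79: C(79, 7) = 2898753715; 2898753715 < 3486784401? YES
  n = 80: C(80, 7) = 3176716400; 3176716400 < 3486784401? YES
  n = 81: C(81, 7) = 3477216600; 3477216600 < 3486784401? YES
  n = 82: C(82, 7) = 3801756816; 3801756816 < 3486784401? NO
  n = 83: C(83, 7) = 4151918628; 4151918628 < 3486784401? NO
  n = 84: C(84, 7) = 4529365776; 4529365776 < 3486784401? NO
The largest n with C(n, 7) < 3486784401 is n = 81 (where E[X] = 42928600/43046721 ≈ 0.997). Hence R_3(7) > 81, i.e. R_3(7) ≥ 82.

Largest n = 81; hence R_3(7) > 81.


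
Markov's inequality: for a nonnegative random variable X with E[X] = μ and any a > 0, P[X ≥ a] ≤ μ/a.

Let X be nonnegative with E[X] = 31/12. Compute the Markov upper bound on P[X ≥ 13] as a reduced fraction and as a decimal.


μ = E[X] = 31/12, a = 13.
Markov: P[X ≥ 13] ≤ μ/a = (31/12)/13 = 31/156.
Numerically: ≈ 0.198718.
(Since a = 13 > μ = 2.583333, the bound 31/156 is < 1 and informative.)

P[X ≥ 13] ≤ 31/156 ≈ 0.198718.


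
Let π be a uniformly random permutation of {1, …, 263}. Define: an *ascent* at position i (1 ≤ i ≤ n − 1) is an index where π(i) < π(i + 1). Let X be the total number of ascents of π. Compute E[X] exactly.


Write X = Σ X_I over i = 1, …, 262, with X_I the indicator of one ascent.
There are 262 indicators.
For each fixed i, the pair (π(i), π(i+1)) is a uniformly random ordered pair of distinct values from {1, …, 263}; by symmetry P[π(i) < π(i+1)] = 1/2.
By linearity: E[X] = 262 · (1/2) = (263 − 1) · (1/2) = 131 ≈ 131.000.

E[X] = 131 = 131.000.


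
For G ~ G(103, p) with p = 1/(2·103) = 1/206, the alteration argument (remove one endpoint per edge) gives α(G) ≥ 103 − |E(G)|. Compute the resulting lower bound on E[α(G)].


E[|E(G)|] = C(103, 2)·p = 5253 · (1/206) = 51/2.
E[α(G)] ≥ n − E[|E(G)|] = 103 − 51/2 = 155/2.
Numerically: ≈ 77.500.
(This is only a lower bound; the true E[α(G)] may be larger.)

E[α(G)] ≥ 155/2 ≈ 77.500.


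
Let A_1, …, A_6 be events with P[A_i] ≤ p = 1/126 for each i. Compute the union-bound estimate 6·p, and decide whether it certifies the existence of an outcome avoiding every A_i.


Union bound: P[∪_{i=1}^{6} A_i] ≤ Σ_i P[A_i] ≤ 6·p = 6·(1/126) = 1/21.
Numerically: 1/21 ≈ 0.048.
Is 1/21 < 1? YES.
Since P[∪ A_i] ≤ 1/21 < 1, the complement has P[∩ A_i^c] ≥ 1 − 1/21 = 20/21 > 0, so some outcome avoids every A_i.

6·p = 1/21 ≈ 0.048; existence CERTIFIED by the union bound.


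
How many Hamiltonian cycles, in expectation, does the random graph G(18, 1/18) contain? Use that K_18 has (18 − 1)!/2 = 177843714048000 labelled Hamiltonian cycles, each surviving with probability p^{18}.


K_18 has (18 − 1)!/2 = 177843714048000 labelled Hamiltonian cycles.
For each such Hamiltonian cycle H, let X_H = 1 if all 18 edges of H are present in G. Then P[X_H = 1] = p^{18} = (1/18)^{18} = 1/39346408075296537575424.
By linearity of expectation: E[X] = Σ_H E[X_H] = 177843714048000 · p^{18} = 177843714048000 · 1/39346408075296537575424 = 14889875/3294258113514384.
Numerically: E[X] ≈ 4.5199e-09.

E[X] = 177843714048000 · (1/18)^{18} = 14889875/3294258113514384 ≈ 4.5199e-09.


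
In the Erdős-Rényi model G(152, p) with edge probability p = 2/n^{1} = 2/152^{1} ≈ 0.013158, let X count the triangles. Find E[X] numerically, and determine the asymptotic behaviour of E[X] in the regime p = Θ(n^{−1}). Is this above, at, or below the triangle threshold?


Number of potential triangles: C(152, 3) = 573800.
Each occurs with probability p³ ≈ (0.013158)³ ≈ 2.2780289e-06.
By linearity: E[X] = C(152, 3)·p³ ≈ 573800 · 2.2780289e-06 ≈ 1.30713.
Here α = 1, so p = 2/n is exactly at the triangle threshold p ~ 1/n. Asymptotically E[X] → c³/6 = 2³/6 = 4/3 ≈ 1.33333, a bounded constant. In this regime the triangle count is asymptotically Poisson(c³/6).

E[X] ≈ 1.30713; in regime p = Θ(1/n^{1}) E[X] stays bounded (at the triangle threshold p ~ 1/n).


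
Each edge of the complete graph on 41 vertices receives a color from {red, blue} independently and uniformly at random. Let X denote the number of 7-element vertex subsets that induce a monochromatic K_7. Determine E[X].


Let X = Σ_S X_S over the C(41, 7) = 22481940 subsets S of size 7, where X_S = 1 if the K_7 on S is monochromatic.
For a fixed S, the K_7 on S has C(7, 2) = 21 edges. P[all 21 edges red] = (1/2)^21, and likewise for blue, so P[monochromatic] = 2·(1/2)^21 = 2^{1 − 21} = 1/1048576.
By linearity: E[X] = C(41, 7) · 2^{1 − 21} = 22481940 · 1/1048576 = 5620485/262144.
Numerically: E[X] ≈ 21.440449.

E[X] = C(41,7)·2^(1−C(7,2)) = 5620485/262144 ≈ 21.440449.


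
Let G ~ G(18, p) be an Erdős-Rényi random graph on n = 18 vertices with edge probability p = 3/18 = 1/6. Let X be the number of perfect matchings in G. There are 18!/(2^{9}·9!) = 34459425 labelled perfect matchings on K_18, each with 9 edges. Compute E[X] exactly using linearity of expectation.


K_18 has 18!/(2^{9}·9!) = 34459425 labelled perfect matchings.
For each such perfect matching H, let X_H = 1 if all 9 edges of H are present in G. Then P[X_H = 1] = p^{9} = (1/6)^{9} = 1/10077696.
Summing the indicators: E[X] = Σ_H E[X_H] = 34459425 · p^{9} = 34459425 · 1/10077696 = 425425/124416.
Numerically: E[X] ≈ 3.42.

E[X] = 34459425 · (1/6)^{9} = 425425/124416 ≈ 3.42.


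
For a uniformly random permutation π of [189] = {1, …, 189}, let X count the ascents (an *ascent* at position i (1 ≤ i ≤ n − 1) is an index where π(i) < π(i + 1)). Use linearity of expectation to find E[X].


Write X = Σ X_I over i = 1, …, 188, with X_I the indicator of one ascent.
There are 188 indicators.
For each fixed i, the pair (π(i), π(i+1)) is a uniformly random ordered pair of distinct values from {1, …, 189}; by symmetry P[π(i) < π(i+1)] = 1/2.
By linearity: E[X] = 188 · (1/2) = (189 − 1) · (1/2) = 94 ≈ 94.0000.

E[X] = 94 = 94.0000.


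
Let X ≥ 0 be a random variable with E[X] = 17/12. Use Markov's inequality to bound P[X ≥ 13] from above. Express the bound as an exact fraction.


μ = E[X] = 17/12, a = 13.
Markov: P[X ≥ 13] ≤ μ/a = (17/12)/13 = 17/156.
Numerically: ≈ 0.109.
(Since a = 13 > μ = 1.417, the bound 17/156 is < 1 and informative.)

P[X ≥ 13] ≤ 17/156 ≈ 0.109.


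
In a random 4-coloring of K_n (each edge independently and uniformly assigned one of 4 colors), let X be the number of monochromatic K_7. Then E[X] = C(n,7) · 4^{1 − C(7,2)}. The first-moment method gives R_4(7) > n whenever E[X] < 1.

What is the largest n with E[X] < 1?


We need C(n, 7) · 4^{1 − 21} < 1, i.e. C(n, 7) < 4^{21 − 1} = 1099511627776.
Check values of n near the boundary:
  n = 174: C(174, 7) = 847879782984; 847879782984 < 1099511627776? YES
  n = 175: C(175, 7) = 883208107275; 883208107275 < 1099511627776? YES
  n = 176: C(176, 7) = 919790691600; 919790691600 < 1099511627776? YES
  n = 177: C(177, 7) = 957664425960; 957664425960 < 1099511627776? YES
  n = 178: C(178, 7) = 996867063280; 996867063280 < 1099511627776? YES
  n = 179: C(179, 7) = 1037437234460; 1037437234460 < 1099511627776? YES
  n = 180: C(180, 7) = 1079414463600; 1079414463600 < 1099511627776? YES
  n = 181: C(181, 7) = 1122839183400; 1122839183400 < 1099511627776? NO
The largest n with C(n, 7) < 1099511627776 is n = 180 (where E[X] = 67463403975/68719476736 ≈ 0.9817). Hence R_4(7) > 180, i.e. R_4(7) ≥ 181.

Largest n = 180; hence R_4(7) > 180.


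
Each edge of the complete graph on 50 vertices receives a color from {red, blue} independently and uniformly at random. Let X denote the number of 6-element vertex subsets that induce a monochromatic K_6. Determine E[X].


Let X = Σ_S X_S over the C(50, 6) = 15890700 subsets S of size 6, where X_S = 1 if the K_6 on S is monochromatic.
For a fixed S, the K_6 on S has C(6, 2) = 15 edges. P[all 15 edges red] = (1/2)^15, and likewise for blue, so P[monochromatic] = 2·(1/2)^15 = 2^{1 − 15} = 1/16384.
By linearity: E[X] = C(50, 6) · 2^{1 − 15} = 15890700 · 1/16384 = 3972675/4096.
Numerically: E[X] ≈ 969.891.

E[X] = C(50,6)·2^(1−C(6,2)) = 3972675/4096 ≈ 969.891.


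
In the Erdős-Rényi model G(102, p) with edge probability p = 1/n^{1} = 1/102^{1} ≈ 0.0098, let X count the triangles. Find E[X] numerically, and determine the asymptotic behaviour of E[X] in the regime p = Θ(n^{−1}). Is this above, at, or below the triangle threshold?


Number of potential triangles: C(102, 3) = 171700.
Each occurs with probability p³ ≈ (0.0098)³ ≈ 9.42322e-07.
By linearity: E[X] = C(102, 3)·p³ ≈ 171700 · 9.42322e-07 ≈ 0.162.
Here α = 1, so p = 1/n is exactly at the triangle threshold p ~ 1/n. Asymptotically E[X] → c³/6 = 1³/6 = 1/6 ≈ 0.167, a bounded constant. In this regime the triangle count is asymptotically Poisson(c³/6).

E[X] ≈ 0.162; in regime p = Θ(1/n^{1}) E[X] stays bounded (at the triangle threshold p ~ 1/n).


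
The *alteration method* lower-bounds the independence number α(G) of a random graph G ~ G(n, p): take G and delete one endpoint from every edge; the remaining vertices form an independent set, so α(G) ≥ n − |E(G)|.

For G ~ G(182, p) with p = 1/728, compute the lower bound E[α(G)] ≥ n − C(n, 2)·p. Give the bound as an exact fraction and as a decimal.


E[|E(G)|] = C(182, 2)·p = 16471 · (1/728) = 181/8.
E[α(G)] ≥ n − E[|E(G)|] = 182 − 181/8 = 1275/8.
Numerically: ≈ 159.3750.
(This is only a lower bound; the true E[α(G)] may be larger.)

E[α(G)] ≥ 1275/8 ≈ 159.3750.


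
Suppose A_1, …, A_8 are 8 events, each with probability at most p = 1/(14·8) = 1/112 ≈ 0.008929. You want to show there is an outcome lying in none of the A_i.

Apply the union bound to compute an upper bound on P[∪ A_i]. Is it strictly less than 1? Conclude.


Union bound: P[∪_{i=1}^{8} A_i] ≤ Σ_i P[A_i] ≤ 8·p = 8·(1/112) = 1/14.
Numerically: 1/14 ≈ 0.071429.
Is 1/14 < 1? YES.
Since P[∪ A_i] ≤ 1/14 < 1, the complement has P[∩ A_i^c] ≥ 1 − 1/14 = 13/14 > 0, so some outcome avoids every A_i.

8·p = 1/14 ≈ 0.071429; existence CERTIFIED by the union bound.


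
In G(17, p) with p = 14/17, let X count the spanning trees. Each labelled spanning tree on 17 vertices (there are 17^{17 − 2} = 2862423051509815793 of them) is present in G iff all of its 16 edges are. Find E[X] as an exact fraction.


K_17 has 17^{17 − 2} = 2862423051509815793 labelled spanning trees.
For each such spanning tree H, let X_H = 1 if all 16 edges of H are present in G. Then P[X_H = 1] = p^{16} = (14/17)^{16} = 2177953337809371136/48661191875666868481.
Summing the indicators: E[X] = Σ_H E[X_H] = 2862423051509815793 · p^{16} = 2862423051509815793 · 2177953337809371136/48661191875666868481 = 2177953337809371136/17.
Numerically: E[X] ≈ 1.28115e+17.

E[X] = 2862423051509815793 · (14/17)^{16} = 2177953337809371136/17 ≈ 1.28115e+17.


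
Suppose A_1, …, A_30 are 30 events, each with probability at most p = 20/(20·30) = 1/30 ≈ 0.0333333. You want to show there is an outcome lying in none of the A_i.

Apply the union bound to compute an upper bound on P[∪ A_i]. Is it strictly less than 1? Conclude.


Union bound: P[∪_{i=1}^{30} A_i] ≤ Σ_i P[A_i] ≤ 30·p = 30·(1/30) = 1.
Numerically: 1 ≈ 1.0000000.
Is 1 < 1? NO.
Since the bound 1 is ≥ 1, the union bound is uninformative here; it does NOT by itself certify existence.

30·p = 1 ≈ 1.0000000; existence NOT certified by the union bound.


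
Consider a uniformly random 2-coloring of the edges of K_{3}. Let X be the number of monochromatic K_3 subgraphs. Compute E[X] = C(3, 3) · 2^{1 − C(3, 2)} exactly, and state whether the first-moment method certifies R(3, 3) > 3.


E[X] = C(3, 3) · 2^{1 − 3} = 1 · 2^{−2} = 1/4.
As a reduced fraction: E[X] = 1/4 ≈ 0.2500.
Is E[X] < 1? YES.
Since E[X] < 1, there exists a 2-coloring of K_{3} with no monochromatic K_3; hence R(3, 3) > 3.

E[X] = 1/4 ≈ 0.2500; E[X] < 1, so R(3, 3) > 3.


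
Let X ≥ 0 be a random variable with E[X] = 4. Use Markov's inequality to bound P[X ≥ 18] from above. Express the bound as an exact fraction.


μ = E[X] = 4, a = 18.
Markov: P[X ≥ 18] ≤ μ/a = (4)/18 = 2/9.
Numerically: ≈ 0.222.
(Since a = 18 > μ = 4.000, the bound 2/9 is < 1 and informative.)

P[X ≥ 18] ≤ 2/9 ≈ 0.222.


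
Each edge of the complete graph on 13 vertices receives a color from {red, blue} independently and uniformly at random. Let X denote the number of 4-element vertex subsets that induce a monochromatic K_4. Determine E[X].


Let X = Σ_S X_S over the C(13, 4) = 715 subsets S of size 4, where X_S = 1 if the K_4 on S is monochromatic.
For a fixed S, the K_4 on S has C(4, 2) = 6 edges. P[all 6 edges red] = (1/2)^6, and likewise for blue, so P[monochromatic] = 2·(1/2)^6 = 2^{1 − 6} = 1/32.
Summing: E[X] = C(13, 4) · 2^{1 − 6} = 715 · 1/32 = 715/32.
Numerically: E[X] ≈ 22.3438.

E[X] = C(13,4)·2^(1−C(4,2)) = 715/32 ≈ 22.3438.


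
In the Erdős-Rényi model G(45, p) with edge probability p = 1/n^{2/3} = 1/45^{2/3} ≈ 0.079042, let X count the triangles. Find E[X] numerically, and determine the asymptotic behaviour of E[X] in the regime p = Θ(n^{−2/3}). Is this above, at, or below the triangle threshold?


Number of potential triangles: C(45, 3) = 14190.
Each occurs with probability p³ ≈ (0.079042)³ ≈ 4.9382716e-04.
By linearity: E[X] = C(45, 3)·p³ ≈ 14190 · 4.9382716e-04 ≈ 7.00741.
Since α = 2/3 < 1, p = c/n^{2/3} ≫ 1/n is above the triangle threshold p ~ 1/n. Asymptotically E[X] ~ (c³/6)·n^{3(1−α)} = (1³/6)·n^{1} → ∞; triangles are abundant w.h.p.

E[X] ≈ 7.00741; in regime p = Θ(1/n^{2/3}) E[X] diverges (above the triangle threshold p ~ 1/n).


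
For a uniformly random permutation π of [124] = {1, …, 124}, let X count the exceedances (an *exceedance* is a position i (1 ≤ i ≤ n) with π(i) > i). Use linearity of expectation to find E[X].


Write X = Σ_{i=1}^{124} X_i, where X_i = 1_{π(i) > i}.
For each fixed i, π(i) is uniform over {1, …, 124} (marginal of a uniform permutation), so P[π(i) > i] = (n − i)/n. Summing: Σ_{i=1}^{124} (n − i)/n = (0 + 1 + … + 123)/124 = 124(124 − 1)/(2·124) = (124 − 1)/2.
Hence E[X] = Σ_{i=1}^{124} (124 − i)/124 = 123/2 ≈ 61.50000.

E[X] = 123/2 = 61.50000.


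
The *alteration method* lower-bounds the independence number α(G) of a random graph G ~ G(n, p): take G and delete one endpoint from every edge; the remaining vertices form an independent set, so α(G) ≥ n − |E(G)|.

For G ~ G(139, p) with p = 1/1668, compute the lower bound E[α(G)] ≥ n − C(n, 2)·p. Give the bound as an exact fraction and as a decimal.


E[|E(G)|] = C(139, 2)·p = 9591 · (1/1668) = 23/4.
E[α(G)] ≥ n − E[|E(G)|] = 139 − 23/4 = 533/4.
Numerically: ≈ 133.250000.
(This is only a lower bound; the true E[α(G)] may be larger.)

E[α(G)] ≥ 533/4 ≈ 133.250000.


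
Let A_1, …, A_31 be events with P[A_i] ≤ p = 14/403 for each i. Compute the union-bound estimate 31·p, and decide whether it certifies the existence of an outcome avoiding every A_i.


Union bound: P[∪_{i=1}^{31} A_i] ≤ Σ_i P[A_i] ≤ 31·p = 31·(14/403) = 14/13.
Numerically: 14/13 ≈ 1.07692.
Is 14/13 < 1? NO.
Since the bound 14/13 is ≥ 1, the union bound is uninformative here; it does NOT by itself certify existence.

31·p = 14/13 ≈ 1.07692; existence NOT certified by the union bound.


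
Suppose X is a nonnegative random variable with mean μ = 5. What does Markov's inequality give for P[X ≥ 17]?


μ = E[X] = 5, a = 17.
Markov: P[X ≥ 17] ≤ μ/a = (5)/17 = 5/17.
Numerically: ≈ 0.2941.
(Since a = 17 > μ = 5.0000, the bound 5/17 is < 1 and informative.)

P[X ≥ 17] ≤ 5/17 ≈ 0.2941.


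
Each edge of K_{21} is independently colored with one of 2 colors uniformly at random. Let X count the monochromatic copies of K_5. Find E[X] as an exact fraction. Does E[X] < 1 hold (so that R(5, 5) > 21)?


E[X] = C(21, 5) · 2^{1 − 10} = 20349 · 2^{−9} = 20349/512.
As a reduced fraction: E[X] = 20349/512 ≈ 39.744.
Is E[X] < 1? NO.
Since E[X] ≥ 1, the first-moment bound is inconclusive at n = 21; it does NOT by itself certify R(5, 5) > 21.

E[X] = 20349/512 ≈ 39.744; E[X] ≥ 1; first-moment method inconclusive here.


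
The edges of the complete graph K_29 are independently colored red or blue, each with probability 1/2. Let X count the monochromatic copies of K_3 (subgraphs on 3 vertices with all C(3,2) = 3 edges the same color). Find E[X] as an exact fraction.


Let X = Σ_S X_S over the C(29, 3) = 3654 subsets S of size 3, where X_S = 1 if the K_3 on S is monochromatic.
For a fixed S, the K_3 on S has C(3, 2) = 3 edges. P[all 3 edges red] = (1/2)^3, and likewise for blue, so P[monochromatic] = 2·(1/2)^3 = 2^{1 − 3} = 1/4.
By linearity: E[X] = C(29, 3) · 2^{1 − 3} = 3654 · 1/4 = 1827/2.
Numerically: E[X] ≈ 913.5000.

E[X] = C(29,3)·2^(1−C(3,2)) = 1827/2 ≈ 913.5000.


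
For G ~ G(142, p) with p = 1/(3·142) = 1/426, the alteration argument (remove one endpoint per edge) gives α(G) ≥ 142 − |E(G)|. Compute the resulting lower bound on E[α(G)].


E[|E(G)|] = C(142, 2)·p = 10011 · (1/426) = 47/2.
E[α(G)] ≥ n − E[|E(G)|] = 142 − 47/2 = 237/2.
Numerically: ≈ 118.500000.
(This is only a lower bound; the true E[α(G)] may be larger.)

E[α(G)] ≥ 237/2 ≈ 118.500000.


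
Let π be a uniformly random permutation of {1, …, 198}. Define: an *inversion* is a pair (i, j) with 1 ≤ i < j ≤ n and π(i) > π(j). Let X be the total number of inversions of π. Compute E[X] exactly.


Write X = Σ X_I over the C(198, 2) = 19503 pairs i < j, with X_I the indicator of one inversion.
There are 19503 indicators.
For each fixed pair i < j, the values π(i) and π(j) are two distinct elements of {1, …, 198} in uniformly random order; by symmetry P[π(i) > π(j)] = 1/2.
By linearity: E[X] = 19503 · (1/2) = C(198, 2) · (1/2) = 19503/2 = 19503/2 ≈ 9751.5000.

E[X] = 19503/2 = 9751.5000.


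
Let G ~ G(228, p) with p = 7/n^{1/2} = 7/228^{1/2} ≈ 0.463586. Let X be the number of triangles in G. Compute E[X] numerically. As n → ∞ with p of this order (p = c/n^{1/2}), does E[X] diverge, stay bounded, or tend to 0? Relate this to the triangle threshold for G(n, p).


Number of potential triangles: C(228, 3) = 1949476.
Each occurs with probability p³ ≈ (0.463586)³ ≈ 9.96303944e-02.
By linearity: E[X] = C(228, 3)·p³ ≈ 1949476 · 9.96303944e-02 ≈ 194227.062757.
Since α = 1/2 < 1, p = c/n^{1/2} ≫ 1/n is above the triangle threshold p ~ 1/n. Asymptotically E[X] ~ (c³/6)·n^{3(1−α)} = (7³/6)·n^{1.5} → ∞; triangles are abundant w.h.p.

E[X] ≈ 194227.062757; in regime p = Θ(1/n^{1/2}) E[X] diverges (above the triangle threshold p ~ 1/n).


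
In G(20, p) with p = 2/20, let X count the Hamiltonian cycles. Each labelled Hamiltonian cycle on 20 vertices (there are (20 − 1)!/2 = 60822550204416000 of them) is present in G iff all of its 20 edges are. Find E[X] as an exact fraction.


K_20 has (20 − 1)!/2 = 60822550204416000 labelled Hamiltonian cycles.
For each such Hamiltonian cycle H, let X_H = 1 if all 20 edges of H are present in G. Then P[X_H = 1] = p^{20} = (1/10)^{20} = 1/100000000000000000000.
By linearity: E[X] = Σ_H E[X_H] = 60822550204416000 · p^{20} = 60822550204416000 · 1/100000000000000000000 = 14849255421/24414062500000.
Numerically: E[X] ≈ 0.000608.

E[X] = 60822550204416000 · (1/10)^{20} = 14849255421/24414062500000 ≈ 0.000608.


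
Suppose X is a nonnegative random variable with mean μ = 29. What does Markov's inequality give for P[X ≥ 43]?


μ = E[X] = 29, a = 43.
Markov: P[X ≥ 43] ≤ μ/a = (29)/43 = 29/43.
Numerically: ≈ 0.674.
(Since a = 43 > μ = 29.000, the bound 29/43 is < 1 and informative.)

P[X ≥ 43] ≤ 29/43 ≈ 0.674.


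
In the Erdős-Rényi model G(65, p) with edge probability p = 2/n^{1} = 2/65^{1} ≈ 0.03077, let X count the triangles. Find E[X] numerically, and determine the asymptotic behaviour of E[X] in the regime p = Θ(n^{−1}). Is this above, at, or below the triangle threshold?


Number of potential triangles: C(65, 3) = 43680.
Each occurs with probability p³ ≈ (0.03077)³ ≈ 2.913063e-05.
By linearity: E[X] = C(65, 3)·p³ ≈ 43680 · 2.913063e-05 ≈ 1.2724.
Here α = 1, so p = 2/n is exactly at the triangle threshold p ~ 1/n. Asymptotically E[X] → c³/6 = 2³/6 = 4/3 ≈ 1.3333, a bounded constant. In this regime the triangle count is asymptotically Poisson(c³/6).

E[X] ≈ 1.2724; in regime p = Θ(1/n^{1}) E[X] stays bounded (at the triangle threshold p ~ 1/n).


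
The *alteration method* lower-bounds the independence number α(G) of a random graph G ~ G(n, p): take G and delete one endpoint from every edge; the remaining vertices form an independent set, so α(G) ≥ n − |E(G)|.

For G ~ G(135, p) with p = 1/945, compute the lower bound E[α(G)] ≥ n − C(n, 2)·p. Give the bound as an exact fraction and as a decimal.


E[|E(G)|] = C(135, 2)·p = 9045 · (1/945) = 67/7.
E[α(G)] ≥ n − E[|E(G)|] = 135 − 67/7 = 878/7.
Numerically: ≈ 125.428571.
(This is only a lower bound; the true E[α(G)] may be larger.)

E[α(G)] ≥ 878/7 ≈ 125.428571.


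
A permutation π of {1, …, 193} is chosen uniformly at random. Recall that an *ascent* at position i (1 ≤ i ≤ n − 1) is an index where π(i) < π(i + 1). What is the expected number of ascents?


Write X = Σ X_I over i = 1, …, 192, with X_I the indicator of one ascent.
There are 192 indicators.
For each fixed i, the pair (π(i), π(i+1)) is a uniformly random ordered pair of distinct values from {1, …, 193}; by symmetry P[π(i) < π(i+1)] = 1/2.
By linearity: E[X] = 192 · (1/2) = (193 − 1) · (1/2) = 96 ≈ 96.0000.

E[X] = 96 = 96.0000.


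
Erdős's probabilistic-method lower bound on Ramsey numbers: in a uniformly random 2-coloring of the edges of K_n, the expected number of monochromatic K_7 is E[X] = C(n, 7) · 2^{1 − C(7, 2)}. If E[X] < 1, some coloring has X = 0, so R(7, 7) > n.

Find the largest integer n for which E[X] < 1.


We need C(n, 7) · 2^{1 − 21} < 1, i.e. C(n, 7) < 2^{21 − 1} = 1048576.
Check values of n near the boundary:
  n = 22: C(22, 7) = 170544; 170544 < 1048576? YES
  n = 23: C(23, 7) = 245157; 245157 < 1048576? YES
  n = 24: C(24, 7) = 346104; 346104 < 1048576? YES
  n = 25: C(25, 7) = 480700; 480700 < 1048576? YES
  n = 26: C(26, 7) = 657800; 657800 < 1048576? YES
  n = 27: C(27, 7) = 888030; 888030 < 1048576? YES
  n = 28: C(28, 7) = 1184040; 1184040 < 1048576? NO
  n = 29: C(29, 7) = 1560780; 1560780 < 1048576? NO
  n = 30: C(30, 7) = 2035800; 2035800 < 1048576? NO
The largest n with C(n, 7) < 1048576 is n = 27 (where E[X] = 444015/524288 ≈ 0.846891). Hence R(7, 7) > 27, i.e. R(7, 7) ≥ 28.

Largest n = 27; hence R(7, 7) > 27.


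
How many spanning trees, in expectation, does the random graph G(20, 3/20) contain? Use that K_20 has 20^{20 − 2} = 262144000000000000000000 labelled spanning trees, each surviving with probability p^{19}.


K_20 has 20^{20 − 2} = 262144000000000000000000 labelled spanning trees.
For each such spanning tree H, let X_H = 1 if all 19 edges of H are present in G. Then P[X_H = 1] = p^{19} = (3/20)^{19} = 1162261467/5242880000000000000000000.
By linearity: E[X] = Σ_H E[X_H] = 262144000000000000000000 · p^{19} = 262144000000000000000000 · 1162261467/5242880000000000000000000 = 1162261467/20.
Numerically: E[X] ≈ 5.8113e+07.

E[X] = 262144000000000000000000 · (3/20)^{19} = 1162261467/20 ≈ 5.8113e+07.


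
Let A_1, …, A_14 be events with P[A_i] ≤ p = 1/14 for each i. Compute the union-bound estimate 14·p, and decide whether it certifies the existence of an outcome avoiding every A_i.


Union bound: P[∪_{i=1}^{14} A_i] ≤ Σ_i P[A_i] ≤ 14·p = 14·(1/14) = 1.
Numerically: 1 ≈ 1.0000000.
Is 1 < 1? NO.
Since the bound 1 is ≥ 1, the union bound is uninformative here; it does NOT by itself certify existence.

14·p = 1 ≈ 1.0000000; existence NOT certified by the union bound.


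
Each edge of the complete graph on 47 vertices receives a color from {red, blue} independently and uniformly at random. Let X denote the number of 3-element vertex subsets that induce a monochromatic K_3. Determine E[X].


Let X = Σ_S X_S over the C(47, 3) = 16215 subsets S of size 3, where X_S = 1 if the K_3 on S is monochromatic.
For a fixed S, the K_3 on S has C(3, 2) = 3 edges. P[all 3 edges red] = (1/2)^3, and likewise for blue, so P[monochromatic] = 2·(1/2)^3 = 2^{1 − 3} = 1/4.
By linearity: E[X] = C(47, 3) · 2^{1 − 3} = 16215 · 1/4 = 16215/4.
Numerically: E[X] ≈ 4053.75000.

E[X] = C(47,3)·2^(1−C(3,2)) = 16215/4 ≈ 4053.75000.


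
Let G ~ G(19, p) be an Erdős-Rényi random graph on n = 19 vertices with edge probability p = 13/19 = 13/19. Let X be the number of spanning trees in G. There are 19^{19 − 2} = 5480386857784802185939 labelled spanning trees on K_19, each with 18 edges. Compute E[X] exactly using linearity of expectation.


K_19 has 19^{19 − 2} = 5480386857784802185939 labelled spanning trees.
For each such spanning tree H, let X_H = 1 if all 18 edges of H are present in G. Then P[X_H = 1] = p^{18} = (13/19)^{18} = 112455406951957393129/104127350297911241532841.
Summing the indicators: E[X] = Σ_H E[X_H] = 5480386857784802185939 · p^{18} = 5480386857784802185939 · 112455406951957393129/104127350297911241532841 = 112455406951957393129/19.
Numerically: E[X] ≈ 5.92e+18.

E[X] = 5480386857784802185939 · (13/19)^{18} = 112455406951957393129/19 ≈ 5.92e+18.


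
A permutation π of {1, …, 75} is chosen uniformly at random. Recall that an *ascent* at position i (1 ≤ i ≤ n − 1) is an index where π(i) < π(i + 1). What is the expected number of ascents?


Write X = Σ X_I over i = 1, …, 74, with X_I the indicator of one ascent.
There are 74 indicators.
For each fixed i, the pair (π(i), π(i+1)) is a uniformly random ordered pair of distinct values from {1, …, 75}; by symmetry P[π(i) < π(i+1)] = 1/2.
By linearity: E[X] = 74 · (1/2) = (75 − 1) · (1/2) = 37 ≈ 37.000.

E[X] = 37 = 37.000.


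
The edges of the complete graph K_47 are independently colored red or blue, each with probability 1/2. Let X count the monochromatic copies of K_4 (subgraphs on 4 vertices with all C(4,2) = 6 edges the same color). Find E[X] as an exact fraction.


Let X = Σ_S X_S over the C(47, 4) = 178365 subsets S of size 4, where X_S = 1 if the K_4 on S is monochromatic.
For a fixed S, the K_4 on S has C(4, 2) = 6 edges. P[all 6 edges red] = (1/2)^6, and likewise for blue, so P[monochromatic] = 2·(1/2)^6 = 2^{1 − 6} = 1/32.
Summing: E[X] = C(47, 4) · 2^{1 − 6} = 178365 · 1/32 = 178365/32.
Numerically: E[X] ≈ 5573.9062.

E[X] = C(47,4)·2^(1−C(4,2)) = 178365/32 ≈ 5573.9062.


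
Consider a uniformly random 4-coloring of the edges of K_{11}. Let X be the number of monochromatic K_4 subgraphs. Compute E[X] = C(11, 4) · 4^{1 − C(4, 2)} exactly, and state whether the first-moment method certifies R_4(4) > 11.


E[X] = C(11, 4) · 4^{1 − 6} = 330 · 4^{−5} = 330/1024.
As a reduced fraction: E[X] = 165/512 ≈ 0.3223.
Is E[X] < 1? YES.
Since E[X] < 1, there exists a 4-coloring of K_{11} with no monochromatic K_4; hence R_4(4) > 11.

E[X] = 165/512 ≈ 0.3223; E[X] < 1, so R_4(4) > 11.


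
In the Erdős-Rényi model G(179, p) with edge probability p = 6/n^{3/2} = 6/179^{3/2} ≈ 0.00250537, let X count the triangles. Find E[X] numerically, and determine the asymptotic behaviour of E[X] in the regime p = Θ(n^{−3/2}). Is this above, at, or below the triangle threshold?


Number of potential triangles: C(179, 3) = 939929.
Each occurs with probability p³ ≈ (0.00250537)³ ≈ 1.57258856e-08.
By linearity: E[X] = C(179, 3)·p³ ≈ 939929 · 1.57258856e-08 ≈ 0.014781.
Since α = 3/2 > 1, p = c/n^{3/2} = o(1/n) is below the triangle threshold p ~ 1/n. Asymptotically E[X] ~ (c³/6)·n^{3(1−α)} = (6³/6)·n^{-1.5} → 0, so by Markov's inequality G has no triangles w.h.p.

E[X] ≈ 0.014781; in regime p = Θ(1/n^{3/2}) E[X] tends to 0 (below the triangle threshold p ~ 1/n).


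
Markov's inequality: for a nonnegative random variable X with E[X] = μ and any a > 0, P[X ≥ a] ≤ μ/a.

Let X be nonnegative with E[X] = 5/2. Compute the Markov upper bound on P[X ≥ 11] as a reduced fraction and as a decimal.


μ = E[X] = 5/2, a = 11.
Markov: P[X ≥ 11] ≤ μ/a = (5/2)/11 = 5/22.
Numerically: ≈ 0.227273.
(Since a = 11 > μ = 2.500000, the bound 5/22 is < 1 and informative.)

P[X ≥ 11] ≤ 5/22 ≈ 0.227273.


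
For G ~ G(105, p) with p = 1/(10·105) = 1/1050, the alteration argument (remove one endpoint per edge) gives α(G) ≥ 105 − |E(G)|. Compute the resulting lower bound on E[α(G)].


E[|E(G)|] = C(105, 2)·p = 5460 · (1/1050) = 26/5.
E[α(G)] ≥ n − E[|E(G)|] = 105 − 26/5 = 499/5.
Numerically: ≈ 99.80000.
(This is only a lower bound; the true E[α(G)] may be larger.)

E[α(G)] ≥ 499/5 ≈ 99.80000.


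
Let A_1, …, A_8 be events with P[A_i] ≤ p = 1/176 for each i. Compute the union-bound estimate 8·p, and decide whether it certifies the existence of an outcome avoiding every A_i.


Union bound: P[∪_{i=1}^{8} A_i] ≤ Σ_i P[A_i] ≤ 8·p = 8·(1/176) = 1/22.
Numerically: 1/22 ≈ 0.0454545.
Is 1/22 < 1? YES.
Since P[∪ A_i] ≤ 1/22 < 1, the complement has P[∩ A_i^c] ≥ 1 − 1/22 = 21/22 > 0, so some outcome avoids every A_i.

8·p = 1/22 ≈ 0.0454545; existence CERTIFIED by the union bound.


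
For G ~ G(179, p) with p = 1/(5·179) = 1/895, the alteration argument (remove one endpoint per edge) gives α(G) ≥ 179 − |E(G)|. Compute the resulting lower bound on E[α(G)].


E[|E(G)|] = C(179, 2)·p = 15931 · (1/895) = 89/5.
E[α(G)] ≥ n − E[|E(G)|] = 179 − 89/5 = 806/5.
Numerically: ≈ 161.200000.
(This is only a lower bound; the true E[α(G)] may be larger.)

E[α(G)] ≥ 806/5 ≈ 161.200000.
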